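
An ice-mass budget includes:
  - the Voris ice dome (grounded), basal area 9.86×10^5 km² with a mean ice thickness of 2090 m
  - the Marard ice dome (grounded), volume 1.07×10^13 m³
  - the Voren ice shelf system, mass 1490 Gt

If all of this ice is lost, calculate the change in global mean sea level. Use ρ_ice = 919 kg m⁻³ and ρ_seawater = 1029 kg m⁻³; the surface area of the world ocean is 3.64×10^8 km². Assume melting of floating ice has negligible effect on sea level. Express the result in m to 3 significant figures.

≈ 5.08 m

Voris: ice volume = 9.86×10^5 km² × 2090 m = 2.061×10^6 km³; 2.061×10^6 × (919/1029) = 1.840×10^6 km³ of water.
Marard: 1.07×10^13 m³ × (919/1029) = 9.556×10^12 m³ of water.
The Voren ice shelf system is floating and already displaces its own weight of water, so its melt adds essentially nothing to sea level.
Total added water ≈ 1.850×10^15 m³ over 3.64×10^14 m² → Δh = 5.08 m.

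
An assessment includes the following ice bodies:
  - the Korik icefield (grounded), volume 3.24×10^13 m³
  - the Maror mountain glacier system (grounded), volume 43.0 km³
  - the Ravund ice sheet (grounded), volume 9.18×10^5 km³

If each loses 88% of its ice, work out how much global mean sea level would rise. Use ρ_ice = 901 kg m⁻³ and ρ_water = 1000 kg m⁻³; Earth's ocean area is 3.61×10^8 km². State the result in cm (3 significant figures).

Korik: 0.88 × 3.24×10^13 m³ × (901/1000) = 2.569×10^13 m³ of water.
Maror: 0.88 × 43.0 km³ × (901/1000) = 34.09 km³ of water.
Ravund: 0.88 × 9.18×10^5 km³ × (901/1000) = 7.279×10^5 km³ of water.
Total added water ≈ 7.536×10^14 m³ over 3.61×10^14 m² → Δh = 2.09 m = 209 cm.

≈ 209 cm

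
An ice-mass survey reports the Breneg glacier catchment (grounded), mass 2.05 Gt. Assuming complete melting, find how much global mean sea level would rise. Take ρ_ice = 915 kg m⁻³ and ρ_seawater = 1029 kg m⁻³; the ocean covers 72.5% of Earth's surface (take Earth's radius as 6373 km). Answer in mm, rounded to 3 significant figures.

≈ 5.38×10^-3 mm

Breneg: 2.05 Gt = 2.050×10^12 kg; dividing by ρ_w = 1029 kg m⁻³ gives 1.992×10^9 m³ of water.
Spread over 3.70×10^14 m² of ocean, Δh = 1.992×10^9 / 3.70×10^14 = 5.38×10^-6 m = 5.38×10^-3 mm.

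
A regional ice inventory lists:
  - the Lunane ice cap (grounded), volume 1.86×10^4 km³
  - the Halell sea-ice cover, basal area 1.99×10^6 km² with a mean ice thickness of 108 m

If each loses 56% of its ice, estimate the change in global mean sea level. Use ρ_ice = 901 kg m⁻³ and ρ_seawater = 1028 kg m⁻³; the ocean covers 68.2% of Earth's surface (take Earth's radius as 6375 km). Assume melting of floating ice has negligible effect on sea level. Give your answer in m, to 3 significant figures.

Lunane: 0.56 × 1.86×10^4 km³ × (901/1028) = 9129 km³ of water.
The Halell sea-ice cover is floating and already displaces its own weight of water, so its melt adds essentially nothing to sea level.
Total added water ≈ 9.129×10^12 m³ over 3.48×10^14 m² → Δh = 0.0262 m.

≈ 0.0262 m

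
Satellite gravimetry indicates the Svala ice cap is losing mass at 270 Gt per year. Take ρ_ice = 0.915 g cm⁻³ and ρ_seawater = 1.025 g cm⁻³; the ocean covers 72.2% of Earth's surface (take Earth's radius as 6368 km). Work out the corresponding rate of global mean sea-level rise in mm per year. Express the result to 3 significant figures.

≈ 0.716 mm/yr

ρ_w = 1.025 g cm⁻³ = 1025 kg m⁻³. Annual water volume added = 270 Gt / ρ_w = 2.700×10^14 kg / 1025 kg m⁻³ = 2.634×10^11 m³.
Δh per year = 2.634×10^11 / 3.68×10^14 = 7.16×10^-4 m = 0.716 mm.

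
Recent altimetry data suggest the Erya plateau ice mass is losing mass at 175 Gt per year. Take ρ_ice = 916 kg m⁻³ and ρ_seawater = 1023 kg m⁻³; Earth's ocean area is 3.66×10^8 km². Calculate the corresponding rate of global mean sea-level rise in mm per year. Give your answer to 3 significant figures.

≈ 0.467 mm/yr

ρ_w = 1023 kg m⁻³. Annual water volume added = 175 Gt / ρ_w = 1.750×10^14 kg / 1023 kg m⁻³ = 1.711×10^11 m³.
Δh per year = 1.711×10^11 / 3.66×10^14 = 4.67×10^-4 m = 0.467 mm.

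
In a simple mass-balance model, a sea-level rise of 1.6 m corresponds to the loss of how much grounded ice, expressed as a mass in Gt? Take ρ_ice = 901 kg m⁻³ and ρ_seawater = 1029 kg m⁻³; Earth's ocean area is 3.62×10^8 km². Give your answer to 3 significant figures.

Required water volume = Δh × A = 1.6 m × 3.62×10^14 m² = 5.792×10^14 m³.
ρ_w = 1029 kg m⁻³, so the mass of water = 5.792×10^14 m³ × 1029 kg m⁻³ = 5.960×10^17 kg = 5.96×10^5 Gt (and the same mass of ice, by conservation).

≈ 5.96×10^5 Gt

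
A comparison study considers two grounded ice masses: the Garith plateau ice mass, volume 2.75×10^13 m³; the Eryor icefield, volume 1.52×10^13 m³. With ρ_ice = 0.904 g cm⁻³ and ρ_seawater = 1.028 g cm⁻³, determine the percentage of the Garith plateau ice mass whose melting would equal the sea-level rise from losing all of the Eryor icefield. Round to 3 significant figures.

Equal sea-level rise means equal mass of meltwater, i.e. equal mass of ice lost.
Ice mass of Eryor: 1.374×10^16 kg; ice mass of Garith: 2.486×10^16 kg.
Fraction required = 1.374×10^16 / 2.486×10^16 = 0.553 → 55.3 %.

≈ 55.3 %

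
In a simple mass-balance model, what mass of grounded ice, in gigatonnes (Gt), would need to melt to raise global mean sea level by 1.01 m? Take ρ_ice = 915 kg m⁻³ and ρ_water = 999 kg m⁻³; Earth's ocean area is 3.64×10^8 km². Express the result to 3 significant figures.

Required water volume = Δh × A = 1.01 m × 3.64×10^14 m² = 3.676×10^14 m³.
ρ_w = 999 kg m⁻³, so the mass of water = 3.676×10^14 m³ × 999 kg m⁻³ = 3.673×10^17 kg = 3.67×10^5 Gt (and the same mass of ice, by conservation).

≈ 3.67×10^5 Gt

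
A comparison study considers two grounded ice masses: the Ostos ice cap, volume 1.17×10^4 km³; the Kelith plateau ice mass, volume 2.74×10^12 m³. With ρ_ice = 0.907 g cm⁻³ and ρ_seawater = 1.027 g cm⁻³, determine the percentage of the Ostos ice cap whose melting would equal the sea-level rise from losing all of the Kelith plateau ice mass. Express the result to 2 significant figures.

Equal sea-level rise means equal mass of meltwater, i.e. equal mass of ice lost.
Ice mass of Kelith: 2.485×10^15 kg; ice mass of Ostos: 1.061×10^16 kg.
Fraction required = 2.485×10^15 / 1.061×10^16 = 0.234 → 23 %.

≈ 23 %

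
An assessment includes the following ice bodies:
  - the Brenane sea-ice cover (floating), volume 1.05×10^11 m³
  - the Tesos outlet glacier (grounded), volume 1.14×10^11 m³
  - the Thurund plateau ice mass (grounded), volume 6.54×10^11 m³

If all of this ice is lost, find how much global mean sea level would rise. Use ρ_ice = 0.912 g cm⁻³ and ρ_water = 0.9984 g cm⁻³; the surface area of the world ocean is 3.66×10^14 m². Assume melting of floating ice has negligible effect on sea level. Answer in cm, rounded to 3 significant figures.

The Brenane sea-ice cover is floating and already displaces its own weight of water, so its melt adds essentially nothing to sea level.
Tesos: 1.14×10^11 m³ × (912/998.4) = 1.041×10^11 m³ of water.
Thurund: 6.54×10^11 m³ × (912/998.4) = 5.974×10^11 m³ of water.
Total added water ≈ 7.015×10^11 m³ over 3.66×10^14 m² → Δh = 1.92×10^-3 m = 0.192 cm.

≈ 0.192 cm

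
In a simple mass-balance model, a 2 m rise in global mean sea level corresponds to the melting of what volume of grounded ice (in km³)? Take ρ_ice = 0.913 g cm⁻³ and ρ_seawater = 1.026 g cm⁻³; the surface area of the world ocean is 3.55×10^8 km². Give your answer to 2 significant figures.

Required water volume = Δh × A = 2 m × 3.55×10^14 m² = 7.100×10^14 m³ = 7.100×10^5 km³.
Ice volume = water volume × ρ_w/ρ_ice = 7.100×10^5 × 1026/913 = 8.0×10^5 km³.

≈ 8.0×10^5 km³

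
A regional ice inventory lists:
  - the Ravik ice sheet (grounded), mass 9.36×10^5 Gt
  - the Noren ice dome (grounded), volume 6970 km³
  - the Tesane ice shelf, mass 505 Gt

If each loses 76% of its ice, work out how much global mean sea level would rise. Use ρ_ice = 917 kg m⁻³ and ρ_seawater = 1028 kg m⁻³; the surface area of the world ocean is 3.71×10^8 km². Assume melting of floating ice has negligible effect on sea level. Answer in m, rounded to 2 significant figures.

Ravik: 0.76 × 9.36×10^5 Gt = 7.114×10^17 kg; dividing by ρ_w = 1028 kg m⁻³ gives 6.920×10^14 m³ of water.
Noren: 0.76 × 6970 km³ × (917/1028) = 4725 km³ of water.
The Tesane ice shelf is floating and already displaces its own weight of water, so its melt adds essentially nothing to sea level.
Total added water ≈ 6.967×10^14 m³ over 3.71×10^14 m² → Δh = 1.88 m.

≈ 1.9 m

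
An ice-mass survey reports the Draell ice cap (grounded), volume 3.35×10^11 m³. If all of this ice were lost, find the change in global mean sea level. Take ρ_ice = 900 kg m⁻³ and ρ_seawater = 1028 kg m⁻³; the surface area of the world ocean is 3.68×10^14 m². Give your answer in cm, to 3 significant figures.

≈ 0.0797 cm

Draell: 3.35×10^11 m³ × (900/1028) = 2.933×10^11 m³ of water.
Spread over 3.68×10^14 m² of ocean, Δh = 2.933×10^11 / 3.68×10^14 = 7.97×10^-4 m = 0.0797 cm.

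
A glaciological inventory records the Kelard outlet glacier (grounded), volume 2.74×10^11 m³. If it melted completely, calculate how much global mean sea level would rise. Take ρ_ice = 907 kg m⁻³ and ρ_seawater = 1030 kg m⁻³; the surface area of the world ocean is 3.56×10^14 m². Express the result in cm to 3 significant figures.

Kelard: 2.74×10^11 m³ × (907/1030) = 2.413×10^11 m³ of water.
Spread over 3.56×10^14 m² of ocean, Δh = 2.413×10^11 / 3.56×10^14 = 6.78×10^-4 m = 0.0678 cm.

≈ 0.0678 cm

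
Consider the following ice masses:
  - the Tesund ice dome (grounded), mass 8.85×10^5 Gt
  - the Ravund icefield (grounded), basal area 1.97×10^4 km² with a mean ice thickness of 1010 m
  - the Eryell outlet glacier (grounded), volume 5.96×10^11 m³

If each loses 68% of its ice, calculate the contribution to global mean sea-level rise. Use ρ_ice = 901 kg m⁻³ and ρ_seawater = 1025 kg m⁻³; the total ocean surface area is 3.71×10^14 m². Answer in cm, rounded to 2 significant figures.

Tesund: 0.68 × 8.85×10^5 Gt = 6.018×10^17 kg; dividing by ρ_w = 1025 kg m⁻³ gives 5.871×10^14 m³ of water.
Ravund: ice volume = 1.97×10^4 km² × 1010 m = 1.990×10^4 km³; 0.68 × 1.990×10^4 × (901/1025) = 1.189×10^4 km³ of water.
Eryell: 0.68 × 5.96×10^11 m³ × (901/1025) = 3.563×10^11 m³ of water.
Total added water ≈ 5.994×10^14 m³ over 3.71×10^14 m² → Δh = 1.62 m = 160 cm.

≈ 160 cm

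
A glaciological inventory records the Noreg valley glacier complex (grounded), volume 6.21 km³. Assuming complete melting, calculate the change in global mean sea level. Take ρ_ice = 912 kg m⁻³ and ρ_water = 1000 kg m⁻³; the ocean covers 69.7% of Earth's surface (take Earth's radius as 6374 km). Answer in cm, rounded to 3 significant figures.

≈ 1.59×10^-3 cm

Noreg: 6.21 km³ × (912/1000) = 5.664 km³ of water.
Spread over 3.56×10^14 m² of ocean, Δh = 5.664×10^9 / 3.56×10^14 = 1.59×10^-5 m = 1.59×10^-3 cm.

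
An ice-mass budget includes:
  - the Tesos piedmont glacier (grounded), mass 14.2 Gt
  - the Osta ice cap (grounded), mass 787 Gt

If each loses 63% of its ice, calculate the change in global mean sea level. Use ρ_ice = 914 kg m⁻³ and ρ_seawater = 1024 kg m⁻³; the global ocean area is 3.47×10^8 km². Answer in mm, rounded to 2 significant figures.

≈ 1.4 mm

Tesos: 0.63 × 14.2 Gt = 8.946×10^12 kg; dividing by ρ_w = 1024 kg m⁻³ gives 8.736×10^9 m³ of water.
Osta: 0.63 × 787 Gt = 4.958×10^14 kg; dividing by ρ_w = 1024 kg m⁻³ gives 4.842×10^11 m³ of water.
Total added water ≈ 4.929×10^11 m³ over 3.47×10^14 m² → Δh = 1.42×10^-3 m = 1.4 mm.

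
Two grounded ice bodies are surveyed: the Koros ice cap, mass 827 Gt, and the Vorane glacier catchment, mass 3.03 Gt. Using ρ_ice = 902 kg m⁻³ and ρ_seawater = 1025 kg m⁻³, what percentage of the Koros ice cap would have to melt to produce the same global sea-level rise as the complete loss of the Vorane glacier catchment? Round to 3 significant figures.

≈ 0.366 %

Equal sea-level rise means equal mass of meltwater, i.e. equal mass of ice lost.
Ice mass of Vorane: 3.030×10^12 kg; ice mass of Koros: 8.270×10^14 kg.
Fraction required = 3.030×10^12 / 8.270×10^14 = 3.66×10^-3 → 0.366 %.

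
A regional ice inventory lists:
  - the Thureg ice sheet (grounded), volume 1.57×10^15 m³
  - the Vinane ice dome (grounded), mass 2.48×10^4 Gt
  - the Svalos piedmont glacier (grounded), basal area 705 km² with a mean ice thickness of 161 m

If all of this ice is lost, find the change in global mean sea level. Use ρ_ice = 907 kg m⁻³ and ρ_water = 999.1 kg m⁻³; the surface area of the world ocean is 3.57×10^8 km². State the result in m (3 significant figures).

Thureg: 1.57×10^15 m³ × (907/999.1) = 1.425×10^15 m³ of water.
Vinane: 2.48×10^4 Gt = 2.480×10^16 kg; dividing by ρ_w = 999.1 kg m⁻³ gives 2.482×10^13 m³ of water.
Svalos: ice volume = 705 km² × 161 m = 113.5 km³; 113.5 × (907/999.1) = 103.0 km³ of water.
Total added water ≈ 1.450×10^15 m³ over 3.57×10^14 m² → Δh = 4.06 m.

≈ 4.06 m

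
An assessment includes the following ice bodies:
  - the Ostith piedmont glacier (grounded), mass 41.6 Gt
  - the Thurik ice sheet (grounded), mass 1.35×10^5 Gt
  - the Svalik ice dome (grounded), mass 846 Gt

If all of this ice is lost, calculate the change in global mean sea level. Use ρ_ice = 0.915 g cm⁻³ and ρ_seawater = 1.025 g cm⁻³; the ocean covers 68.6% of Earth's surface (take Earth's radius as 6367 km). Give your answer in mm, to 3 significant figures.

≈ 379 mm

Ostith: 41.6 Gt = 4.160×10^13 kg; dividing by ρ_w = 1.025 g cm⁻³ = 1025 kg m⁻³ gives 4.059×10^10 m³ of water.
Thurik: 1.35×10^5 Gt = 1.350×10^17 kg; dividing by ρ_w = 1025 kg m⁻³ gives 1.317×10^14 m³ of water.
Svalik: 846 Gt = 8.460×10^14 kg; dividing by ρ_w = 1025 kg m⁻³ gives 8.254×10^11 m³ of water.
Total added water ≈ 1.326×10^14 m³ over 3.49×10^14 m² → Δh = 0.379 m = 379 mm.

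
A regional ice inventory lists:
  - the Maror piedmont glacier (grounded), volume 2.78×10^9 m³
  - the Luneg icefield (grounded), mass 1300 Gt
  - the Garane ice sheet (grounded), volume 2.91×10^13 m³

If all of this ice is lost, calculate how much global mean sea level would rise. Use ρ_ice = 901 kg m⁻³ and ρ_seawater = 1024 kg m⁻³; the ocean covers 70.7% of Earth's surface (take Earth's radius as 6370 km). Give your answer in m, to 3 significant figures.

Maror: 2.78×10^9 m³ × (901/1024) = 2.446×10^9 m³ of water.
Luneg: 1300 Gt = 1.300×10^15 kg; dividing by ρ_w = 1024 kg m⁻³ gives 1.270×10^12 m³ of water.
Garane: 2.91×10^13 m³ × (901/1024) = 2.560×10^13 m³ of water.
Total added water ≈ 2.688×10^13 m³ over 3.61×10^14 m² → Δh = 0.0746 m.

≈ 0.0746 m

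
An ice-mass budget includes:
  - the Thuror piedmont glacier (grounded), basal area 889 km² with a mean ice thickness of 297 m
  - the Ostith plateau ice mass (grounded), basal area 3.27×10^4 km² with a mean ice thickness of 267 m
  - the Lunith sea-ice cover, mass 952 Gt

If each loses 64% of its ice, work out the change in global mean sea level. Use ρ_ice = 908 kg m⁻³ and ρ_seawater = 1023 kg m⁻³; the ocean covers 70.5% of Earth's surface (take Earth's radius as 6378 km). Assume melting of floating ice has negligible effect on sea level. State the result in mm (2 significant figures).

≈ 14 mm

Thuror: ice volume = 889 km² × 297 m = 264.0 km³; 0.64 × 264.0 × (908/1023) = 150.0 km³ of water.
Ostith: ice volume = 3.27×10^4 km² × 267 m = 8731 km³; 0.64 × 8731 × (908/1023) = 4960 km³ of water.
The Lunith sea-ice cover is floating and already displaces its own weight of water, so its melt adds essentially nothing to sea level.
Total added water ≈ 5.110×10^12 m³ over 3.60×10^14 m² → Δh = 0.0142 m = 14 mm.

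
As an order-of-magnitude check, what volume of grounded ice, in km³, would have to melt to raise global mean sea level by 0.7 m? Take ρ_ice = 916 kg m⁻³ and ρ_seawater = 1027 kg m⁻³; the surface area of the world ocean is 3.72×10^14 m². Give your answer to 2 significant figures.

Required water volume = Δh × A = 0.7 m × 3.72×10^14 m² = 2.604×10^14 m³ = 2.604×10^5 km³.
Ice volume = water volume × ρ_w/ρ_ice = 2.604×10^5 × 1027/916 = 2.9×10^5 km³.

≈ 2.9×10^5 km³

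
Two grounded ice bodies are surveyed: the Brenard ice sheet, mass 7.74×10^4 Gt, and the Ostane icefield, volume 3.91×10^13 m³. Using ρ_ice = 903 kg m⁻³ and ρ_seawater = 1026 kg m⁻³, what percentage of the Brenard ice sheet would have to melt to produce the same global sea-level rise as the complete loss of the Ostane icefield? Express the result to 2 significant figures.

≈ 46 %

Equal sea-level rise means equal mass of meltwater, i.e. equal mass of ice lost.
Ice mass of Ostane: 3.531×10^16 kg; ice mass of Brenard: 7.740×10^16 kg.
Fraction required = 3.531×10^16 / 7.740×10^16 = 0.456 → 46 %.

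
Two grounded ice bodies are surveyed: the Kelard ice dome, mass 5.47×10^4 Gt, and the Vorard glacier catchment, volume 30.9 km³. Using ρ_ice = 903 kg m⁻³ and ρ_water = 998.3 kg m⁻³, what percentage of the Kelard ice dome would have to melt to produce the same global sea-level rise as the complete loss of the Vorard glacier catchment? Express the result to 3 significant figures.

Equal sea-level rise means equal mass of meltwater, i.e. equal mass of ice lost.
Ice mass of Vorard: 2.790×10^13 kg; ice mass of Kelard: 5.470×10^16 kg.
Fraction required = 2.790×10^13 / 5.470×10^16 = 5.10×10^-4 → 0.0510 %.

≈ 0.0510 %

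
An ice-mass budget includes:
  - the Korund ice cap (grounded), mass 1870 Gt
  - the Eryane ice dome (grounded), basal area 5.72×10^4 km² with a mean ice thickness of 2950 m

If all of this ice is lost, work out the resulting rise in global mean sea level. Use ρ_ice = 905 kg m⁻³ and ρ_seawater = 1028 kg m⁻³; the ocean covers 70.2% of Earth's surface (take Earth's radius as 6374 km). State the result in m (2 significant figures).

Korund: 1870 Gt = 1.870×10^15 kg; dividing by ρ_w = 1028 kg m⁻³ gives 1.819×10^12 m³ of water.
Eryane: ice volume = 5.72×10^4 km² × 2950 m = 1.687×10^5 km³; 1.687×10^5 × (905/1028) = 1.486×10^5 km³ of water.
Total added water ≈ 1.504×10^14 m³ over 3.58×10^14 m² → Δh = 0.420 m.

≈ 0.42 m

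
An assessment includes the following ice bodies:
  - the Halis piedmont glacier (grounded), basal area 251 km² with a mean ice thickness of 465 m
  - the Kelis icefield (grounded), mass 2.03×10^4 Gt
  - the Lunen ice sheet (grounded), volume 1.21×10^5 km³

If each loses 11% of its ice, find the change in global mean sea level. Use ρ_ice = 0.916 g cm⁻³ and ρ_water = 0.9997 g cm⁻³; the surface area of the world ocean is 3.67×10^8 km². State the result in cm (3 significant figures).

Halis: ice volume = 251 km² × 465 m = 116.7 km³; 0.11 × 116.7 × (916/999.7) = 11.76 km³ of water.
Kelis: 0.11 × 2.03×10^4 Gt = 2.233×10^15 kg; dividing by ρ_w = 0.9997 g cm⁻³ = 999.7 kg m⁻³ gives 2.234×10^12 m³ of water.
Lunen: 0.11 × 1.21×10^5 km³ × (916/999.7) = 1.220×10^4 km³ of water.
Total added water ≈ 1.444×10^13 m³ over 3.67×10^14 m² → Δh = 0.0393 m = 3.93 cm.

≈ 3.93 cm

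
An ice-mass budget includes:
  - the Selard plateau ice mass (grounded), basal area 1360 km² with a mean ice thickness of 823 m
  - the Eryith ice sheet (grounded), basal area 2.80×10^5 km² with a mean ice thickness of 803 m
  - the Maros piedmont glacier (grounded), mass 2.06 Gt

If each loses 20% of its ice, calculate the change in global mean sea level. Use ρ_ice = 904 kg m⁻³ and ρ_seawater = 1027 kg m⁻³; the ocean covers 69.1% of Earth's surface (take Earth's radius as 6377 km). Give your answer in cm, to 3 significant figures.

Selard: ice volume = 1360 km² × 823 m = 1119 km³; 0.2 × 1119 × (904/1027) = 197.0 km³ of water.
Eryith: ice volume = 2.80×10^5 km² × 803 m = 2.248×10^5 km³; 0.2 × 2.248×10^5 × (904/1027) = 3.958×10^4 km³ of water.
Maros: 0.2 × 2.06 Gt = 4.120×10^11 kg; dividing by ρ_w = 1027 kg m⁻³ gives 4.012×10^8 m³ of water.
Total added water ≈ 3.978×10^13 m³ over 3.53×10^14 m² → Δh = 0.113 m = 11.3 cm.

≈ 11.3 cm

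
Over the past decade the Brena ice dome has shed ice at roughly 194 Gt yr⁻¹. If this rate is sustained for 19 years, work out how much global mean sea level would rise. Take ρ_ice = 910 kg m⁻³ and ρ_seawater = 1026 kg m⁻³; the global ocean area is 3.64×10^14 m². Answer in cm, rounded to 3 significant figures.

Total mass lost = 194 Gt/yr × 19 yr = 3686 Gt = 3.686×10^15 kg.
ρ_w = 1026 kg m⁻³, so water volume = 3.686×10^15 / 1026 = 3.593×10^12 m³.
Δh = 3.593×10^12 / 3.64×10^14 = 9.87×10^-3 m = 0.987 cm.

≈ 0.987 cm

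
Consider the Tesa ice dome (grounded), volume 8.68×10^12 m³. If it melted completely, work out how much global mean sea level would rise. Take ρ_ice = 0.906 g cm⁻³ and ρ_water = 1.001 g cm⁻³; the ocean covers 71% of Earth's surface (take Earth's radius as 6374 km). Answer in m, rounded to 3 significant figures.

≈ 0.0217 m

Tesa: 8.68×10^12 m³ × (906/1001) = 7.856×10^12 m³ of water.
Spread over 3.62×10^14 m² of ocean, Δh = 7.856×10^12 / 3.62×10^14 = 0.0217 m.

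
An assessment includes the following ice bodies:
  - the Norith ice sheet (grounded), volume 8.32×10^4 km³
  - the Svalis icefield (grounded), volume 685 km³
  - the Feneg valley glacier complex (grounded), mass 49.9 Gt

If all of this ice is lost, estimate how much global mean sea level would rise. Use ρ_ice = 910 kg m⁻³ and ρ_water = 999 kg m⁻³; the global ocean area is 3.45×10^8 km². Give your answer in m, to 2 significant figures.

≈ 0.22 m

Norith: 8.32×10^4 km³ × (910/999) = 7.579×10^4 km³ of water.
Svalis: 685 km³ × (910/999) = 624.0 km³ of water.
Feneg: 49.9 Gt = 4.990×10^13 kg; dividing by ρ_w = 999 kg m⁻³ gives 4.995×10^10 m³ of water.
Total added water ≈ 7.646×10^13 m³ over 3.45×10^14 m² → Δh = 0.222 m.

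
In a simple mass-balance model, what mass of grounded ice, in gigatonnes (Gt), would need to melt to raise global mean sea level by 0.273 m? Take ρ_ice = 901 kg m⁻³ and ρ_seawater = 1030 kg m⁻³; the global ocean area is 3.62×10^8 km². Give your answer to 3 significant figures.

≈ 1.02×10^5 Gt

Required water volume = Δh × A = 0.273 m × 3.62×10^14 m² = 9.883×10^13 m³.
ρ_w = 1030 kg m⁻³, so the mass of water = 9.883×10^13 m³ × 1030 kg m⁻³ = 1.018×10^17 kg = 1.02×10^5 Gt (and the same mass of ice, by conservation).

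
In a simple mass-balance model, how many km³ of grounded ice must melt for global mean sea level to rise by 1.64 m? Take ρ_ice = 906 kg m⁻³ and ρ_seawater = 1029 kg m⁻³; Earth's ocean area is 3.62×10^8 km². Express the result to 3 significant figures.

Required water volume = Δh × A = 1.64 m × 3.62×10^14 m² = 5.937×10^14 m³ = 5.937×10^5 km³.
Ice volume = water volume × ρ_w/ρ_ice = 5.937×10^5 × 1029/906 = 6.74×10^5 km³.

≈ 6.74×10^5 km³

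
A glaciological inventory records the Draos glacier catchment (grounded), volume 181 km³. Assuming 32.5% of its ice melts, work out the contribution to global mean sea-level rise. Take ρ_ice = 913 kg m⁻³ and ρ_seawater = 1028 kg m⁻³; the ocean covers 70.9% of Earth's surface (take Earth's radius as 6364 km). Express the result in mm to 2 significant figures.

Draos: 0.325 × 181 km³ × (913/1028) = 52.24 km³ of water.
Spread over 3.61×10^14 m² of ocean, Δh = 5.224×10^10 / 3.61×10^14 = 1.45×10^-4 m = 0.14 mm.

≈ 0.14 mm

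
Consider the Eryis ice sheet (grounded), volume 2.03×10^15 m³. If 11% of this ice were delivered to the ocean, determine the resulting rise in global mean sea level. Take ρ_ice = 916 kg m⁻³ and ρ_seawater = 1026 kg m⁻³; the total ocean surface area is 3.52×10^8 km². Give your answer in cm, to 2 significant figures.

Eryis: 0.11 × 2.03×10^15 m³ × (916/1026) = 1.994×10^14 m³ of water.
Spread over 3.52×10^14 m² of ocean, Δh = 1.994×10^14 / 3.52×10^14 = 0.566 m = 57 cm.

≈ 57 cm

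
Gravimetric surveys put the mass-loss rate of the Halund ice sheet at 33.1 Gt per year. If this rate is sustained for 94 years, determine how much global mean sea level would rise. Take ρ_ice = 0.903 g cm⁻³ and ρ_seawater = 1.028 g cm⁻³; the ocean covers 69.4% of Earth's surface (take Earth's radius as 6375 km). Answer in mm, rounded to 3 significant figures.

Total mass lost = 33.1 Gt/yr × 94 yr = 3111 Gt = 3.111×10^15 kg.
ρ_w = 1.028 g cm⁻³ = 1028 kg m⁻³, so water volume = 3.111×10^15 / 1028 = 3.027×10^12 m³.
Δh = 3.027×10^12 / 3.54×10^14 = 8.54×10^-3 m = 8.54 mm.

≈ 8.54 mm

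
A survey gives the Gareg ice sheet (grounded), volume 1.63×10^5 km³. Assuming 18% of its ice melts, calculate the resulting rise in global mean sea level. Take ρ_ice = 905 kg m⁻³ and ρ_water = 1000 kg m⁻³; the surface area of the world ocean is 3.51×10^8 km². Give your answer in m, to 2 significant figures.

≈ 0.076 m

Gareg: 0.18 × 1.63×10^5 km³ × (905/1000) = 2.655×10^4 km³ of water.
Spread over 3.51×10^14 m² of ocean, Δh = 2.655×10^13 / 3.51×10^14 = 0.0756 m.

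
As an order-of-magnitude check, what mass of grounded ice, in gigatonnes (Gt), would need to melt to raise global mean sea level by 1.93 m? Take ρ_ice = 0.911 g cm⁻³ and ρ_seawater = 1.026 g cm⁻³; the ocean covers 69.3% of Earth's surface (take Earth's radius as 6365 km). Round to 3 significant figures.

≈ 6.99×10^5 Gt

Required water volume = Δh × A = 1.93 m × 3.53×10^14 m² = 6.809×10^14 m³.
ρ_w = 1.026 g cm⁻³ = 1026 kg m⁻³, so the mass of water = 6.809×10^14 m³ × 1026 kg m⁻³ = 6.986×10^17 kg = 6.99×10^5 Gt (and the same mass of ice, by conservation).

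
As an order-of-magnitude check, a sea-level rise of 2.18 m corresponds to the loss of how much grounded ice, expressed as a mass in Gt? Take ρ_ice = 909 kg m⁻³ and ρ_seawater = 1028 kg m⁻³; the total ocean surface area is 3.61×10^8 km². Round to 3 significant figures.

Required water volume = Δh × A = 2.18 m × 3.61×10^14 m² = 7.870×10^14 m³.
ρ_w = 1028 kg m⁻³, so the mass of water = 7.870×10^14 m³ × 1028 kg m⁻³ = 8.090×10^17 kg = 8.09×10^5 Gt (and the same mass of ice, by conservation).

≈ 8.09×10^5 Gt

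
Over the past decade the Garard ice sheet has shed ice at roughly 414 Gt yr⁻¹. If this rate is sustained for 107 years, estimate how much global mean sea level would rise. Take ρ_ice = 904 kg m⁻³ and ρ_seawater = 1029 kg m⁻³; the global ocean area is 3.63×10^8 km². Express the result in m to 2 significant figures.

≈ 0.12 m

Total mass lost = 414 Gt/yr × 107 yr = 4.430×10^4 Gt = 4.430×10^16 kg.
ρ_w = 1029 kg m⁻³, so water volume = 4.430×10^16 / 1029 = 4.305×10^13 m³.
Δh = 4.305×10^13 / 3.63×10^14 = 0.119 m.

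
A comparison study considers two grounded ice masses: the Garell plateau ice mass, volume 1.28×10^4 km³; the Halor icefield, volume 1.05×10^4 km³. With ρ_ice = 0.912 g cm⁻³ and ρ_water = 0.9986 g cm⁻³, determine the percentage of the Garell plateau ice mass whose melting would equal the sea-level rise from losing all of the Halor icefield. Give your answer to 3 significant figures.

Equal sea-level rise means equal mass of meltwater, i.e. equal mass of ice lost.
Ice mass of Halor: 9.576×10^15 kg; ice mass of Garell: 1.167×10^16 kg.
Fraction required = 9.576×10^15 / 1.167×10^16 = 0.820 → 82.0 %.

≈ 82.0 %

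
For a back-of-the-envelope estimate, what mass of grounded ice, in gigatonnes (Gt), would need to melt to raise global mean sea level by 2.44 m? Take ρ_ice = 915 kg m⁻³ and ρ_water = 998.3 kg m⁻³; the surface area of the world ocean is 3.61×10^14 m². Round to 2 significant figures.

≈ 8.8×10^5 Gt

Required water volume = Δh × A = 2.44 m × 3.61×10^14 m² = 8.808×10^14 m³.
ρ_w = 998.3 kg m⁻³, so the mass of water = 8.808×10^14 m³ × 998.3 kg m⁻³ = 8.793×10^17 kg = 8.8×10^5 Gt (and the same mass of ice, by conservation).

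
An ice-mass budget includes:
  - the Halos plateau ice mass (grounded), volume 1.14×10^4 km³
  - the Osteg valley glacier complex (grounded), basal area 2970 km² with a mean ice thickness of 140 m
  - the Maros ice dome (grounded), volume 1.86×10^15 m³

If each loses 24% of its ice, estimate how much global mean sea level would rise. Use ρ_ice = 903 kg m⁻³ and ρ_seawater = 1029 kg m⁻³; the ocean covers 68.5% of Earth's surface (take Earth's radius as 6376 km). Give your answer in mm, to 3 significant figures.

≈ 1130 mm

Halos: 0.24 × 1.14×10^4 km³ × (903/1029) = 2401 km³ of water.
Osteg: ice volume = 2970 km² × 140 m = 415.8 km³; 0.24 × 415.8 × (903/1029) = 87.57 km³ of water.
Maros: 0.24 × 1.86×10^15 m³ × (903/1029) = 3.917×10^14 m³ of water.
Total added water ≈ 3.942×10^14 m³ over 3.50×10^14 m² → Δh = 1.13 m = 1130 mm.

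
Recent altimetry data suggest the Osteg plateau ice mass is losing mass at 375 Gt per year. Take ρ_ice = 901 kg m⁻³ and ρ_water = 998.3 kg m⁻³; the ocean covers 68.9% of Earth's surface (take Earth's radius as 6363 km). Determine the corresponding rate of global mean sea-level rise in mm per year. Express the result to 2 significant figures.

≈ 1.1 mm/yr

ρ_w = 998.3 kg m⁻³. Annual water volume added = 375 Gt / ρ_w = 3.750×10^14 kg / 998.3 kg m⁻³ = 3.756×10^11 m³.
Δh per year = 3.756×10^11 / 3.51×10^14 = 1.07×10^-3 m = 1.1 mm.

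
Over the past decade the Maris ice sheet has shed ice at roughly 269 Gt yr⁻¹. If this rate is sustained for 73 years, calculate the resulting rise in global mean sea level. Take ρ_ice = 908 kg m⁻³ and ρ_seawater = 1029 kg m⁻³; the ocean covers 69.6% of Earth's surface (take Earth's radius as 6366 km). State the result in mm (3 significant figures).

≈ 53.8 mm

Total mass lost = 269 Gt/yr × 73 yr = 1.964×10^4 Gt = 1.964×10^16 kg.
ρ_w = 1029 kg m⁻³, so water volume = 1.964×10^16 / 1029 = 1.908×10^13 m³.
Δh = 1.908×10^13 / 3.54×10^14 = 0.0538 m = 53.8 mm.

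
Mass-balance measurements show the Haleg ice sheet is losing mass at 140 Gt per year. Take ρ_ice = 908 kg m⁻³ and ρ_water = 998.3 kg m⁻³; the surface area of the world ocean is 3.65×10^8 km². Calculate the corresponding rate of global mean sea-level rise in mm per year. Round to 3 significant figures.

≈ 0.384 mm/yr

ρ_w = 998.3 kg m⁻³. Annual water volume added = 140 Gt / ρ_w = 1.400×10^14 kg / 998.3 kg m⁻³ = 1.402×10^11 m³.
Δh per year = 1.402×10^11 / 3.65×10^14 = 3.84×10^-4 m = 0.384 mm.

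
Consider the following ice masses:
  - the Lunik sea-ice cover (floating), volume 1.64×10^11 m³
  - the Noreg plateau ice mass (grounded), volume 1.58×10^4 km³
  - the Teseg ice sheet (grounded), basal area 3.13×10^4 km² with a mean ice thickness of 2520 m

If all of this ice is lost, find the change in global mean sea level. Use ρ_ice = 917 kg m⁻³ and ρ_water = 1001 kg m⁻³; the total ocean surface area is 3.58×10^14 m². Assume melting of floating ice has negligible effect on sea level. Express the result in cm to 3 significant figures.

The Lunik sea-ice cover is floating and already displaces its own weight of water, so its melt adds essentially nothing to sea level.
Noreg: 1.58×10^4 km³ × (917/1001) = 1.447×10^4 km³ of water.
Teseg: ice volume = 3.13×10^4 km² × 2520 m = 7.888×10^4 km³; 7.888×10^4 × (917/1001) = 7.226×10^4 km³ of water.
Total added water ≈ 8.673×10^13 m³ over 3.58×10^14 m² → Δh = 0.242 m = 24.2 cm.

≈ 24.2 cm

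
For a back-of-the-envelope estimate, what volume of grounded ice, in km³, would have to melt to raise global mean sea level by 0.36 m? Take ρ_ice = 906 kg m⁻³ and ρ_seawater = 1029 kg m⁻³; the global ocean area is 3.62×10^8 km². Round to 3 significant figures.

Required water volume = Δh × A = 0.36 m × 3.62×10^14 m² = 1.303×10^14 m³ = 1.303×10^5 km³.
Ice volume = water volume × ρ_w/ρ_ice = 1.303×10^5 × 1029/906 = 1.48×10^5 km³.

≈ 1.48×10^5 km³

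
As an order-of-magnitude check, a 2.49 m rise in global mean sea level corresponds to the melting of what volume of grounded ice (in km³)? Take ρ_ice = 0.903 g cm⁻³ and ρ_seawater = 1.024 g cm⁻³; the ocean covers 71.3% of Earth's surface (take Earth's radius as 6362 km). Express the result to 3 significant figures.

Required water volume = Δh × A = 2.49 m × 3.63×10^14 m² = 9.030×10^14 m³ = 9.030×10^5 km³.
Ice volume = water volume × ρ_w/ρ_ice = 9.030×10^5 × 1024/903 = 1.02×10^6 km³.

≈ 1.02×10^6 km³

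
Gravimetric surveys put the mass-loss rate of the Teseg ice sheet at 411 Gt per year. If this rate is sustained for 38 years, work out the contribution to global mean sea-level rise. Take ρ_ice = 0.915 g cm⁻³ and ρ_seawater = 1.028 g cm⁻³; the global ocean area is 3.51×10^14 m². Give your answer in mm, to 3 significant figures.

≈ 43.3 mm

Total mass lost = 411 Gt/yr × 38 yr = 1.562×10^4 Gt = 1.562×10^16 kg.
ρ_w = 1.028 g cm⁻³ = 1028 kg m⁻³, so water volume = 1.562×10^16 / 1028 = 1.519×10^13 m³.
Δh = 1.519×10^13 / 3.51×10^14 = 0.0433 m = 43.3 mm.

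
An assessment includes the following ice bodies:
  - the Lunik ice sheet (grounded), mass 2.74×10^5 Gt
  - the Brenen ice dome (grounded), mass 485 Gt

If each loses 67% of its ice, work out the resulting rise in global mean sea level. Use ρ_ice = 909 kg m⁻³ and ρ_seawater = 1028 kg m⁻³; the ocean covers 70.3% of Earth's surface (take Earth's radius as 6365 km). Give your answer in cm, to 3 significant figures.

≈ 50.0 cm

Lunik: 0.67 × 2.74×10^5 Gt = 1.836×10^17 kg; dividing by ρ_w = 1028 kg m⁻³ gives 1.786×10^14 m³ of water.
Brenen: 0.67 × 485 Gt = 3.250×10^14 kg; dividing by ρ_w = 1028 kg m⁻³ gives 3.161×10^11 m³ of water.
Total added water ≈ 1.789×10^14 m³ over 3.58×10^14 m² → Δh = 0.500 m = 50.0 cm.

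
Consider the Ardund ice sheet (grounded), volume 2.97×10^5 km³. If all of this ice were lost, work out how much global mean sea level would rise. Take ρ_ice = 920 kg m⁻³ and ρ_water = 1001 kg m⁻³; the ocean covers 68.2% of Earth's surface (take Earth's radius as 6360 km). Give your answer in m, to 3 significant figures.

Ardund: 2.97×10^5 km³ × (920/1001) = 2.730×10^5 km³ of water.
Spread over 3.47×10^14 m² of ocean, Δh = 2.730×10^14 / 3.47×10^14 = 0.787 m.

≈ 0.787 m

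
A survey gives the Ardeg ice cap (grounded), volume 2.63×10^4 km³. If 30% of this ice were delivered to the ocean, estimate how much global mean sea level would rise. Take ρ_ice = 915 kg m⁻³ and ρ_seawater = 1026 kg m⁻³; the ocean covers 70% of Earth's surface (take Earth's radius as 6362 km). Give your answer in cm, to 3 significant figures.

≈ 1.98 cm

Ardeg: 0.3 × 2.63×10^4 km³ × (915/1026) = 7036 km³ of water.
Spread over 3.56×10^14 m² of ocean, Δh = 7.036×10^12 / 3.56×10^14 = 0.0198 m = 1.98 cm.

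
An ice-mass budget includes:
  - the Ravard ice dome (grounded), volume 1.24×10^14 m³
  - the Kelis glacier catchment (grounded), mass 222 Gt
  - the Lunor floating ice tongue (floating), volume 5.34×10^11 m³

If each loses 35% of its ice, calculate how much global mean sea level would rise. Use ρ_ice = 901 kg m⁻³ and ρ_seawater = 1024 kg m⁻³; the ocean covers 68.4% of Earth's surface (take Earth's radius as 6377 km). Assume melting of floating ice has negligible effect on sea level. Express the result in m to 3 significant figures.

Ravard: 0.35 × 1.24×10^14 m³ × (901/1024) = 3.819×10^13 m³ of water.
Kelis: 0.35 × 222 Gt = 7.770×10^13 kg; dividing by ρ_w = 1024 kg m⁻³ gives 7.588×10^10 m³ of water.
The Lunor floating ice tongue is floating and already displaces its own weight of water, so its melt adds essentially nothing to sea level.
Total added water ≈ 3.826×10^13 m³ over 3.50×10^14 m² → Δh = 0.109 m.

≈ 0.109 m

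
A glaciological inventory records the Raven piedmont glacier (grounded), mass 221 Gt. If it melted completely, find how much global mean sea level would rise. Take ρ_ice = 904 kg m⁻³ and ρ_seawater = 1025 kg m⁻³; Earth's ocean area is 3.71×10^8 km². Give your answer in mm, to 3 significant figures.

≈ 0.581 mm

Raven: 221 Gt = 2.210×10^14 kg; dividing by ρ_w = 1025 kg m⁻³ gives 2.156×10^11 m³ of water.
Spread over 3.71×10^14 m² of ocean, Δh = 2.156×10^11 / 3.71×10^14 = 5.81×10^-4 m = 0.581 mm.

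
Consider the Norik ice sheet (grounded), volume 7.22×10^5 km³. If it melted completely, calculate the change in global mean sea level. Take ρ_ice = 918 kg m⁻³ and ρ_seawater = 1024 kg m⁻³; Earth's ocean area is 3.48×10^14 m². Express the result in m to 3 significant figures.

Norik: 7.22×10^5 km³ × (918/1024) = 6.473×10^5 km³ of water.
Spread over 3.48×10^14 m² of ocean, Δh = 6.473×10^14 / 3.48×10^14 = 1.86 m.

≈ 1.86 m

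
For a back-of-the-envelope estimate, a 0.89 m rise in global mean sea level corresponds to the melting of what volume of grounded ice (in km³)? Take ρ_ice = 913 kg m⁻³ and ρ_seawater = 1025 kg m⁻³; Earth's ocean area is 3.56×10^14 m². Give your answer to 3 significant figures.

Required water volume = Δh × A = 0.89 m × 3.56×10^14 m² = 3.168×10^14 m³ = 3.168×10^5 km³.
Ice volume = water volume × ρ_w/ρ_ice = 3.168×10^5 × 1025/913 = 3.56×10^5 km³.

≈ 3.56×10^5 km³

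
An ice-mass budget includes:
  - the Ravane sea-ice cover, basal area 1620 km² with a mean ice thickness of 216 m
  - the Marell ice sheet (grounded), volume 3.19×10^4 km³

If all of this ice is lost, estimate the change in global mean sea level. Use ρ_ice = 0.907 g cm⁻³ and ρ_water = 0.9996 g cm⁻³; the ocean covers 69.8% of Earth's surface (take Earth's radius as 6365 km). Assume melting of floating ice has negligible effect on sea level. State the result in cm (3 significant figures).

≈ 8.15 cm

The Ravane sea-ice cover is floating and already displaces its own weight of water, so its melt adds essentially nothing to sea level.
Marell: 3.19×10^4 km³ × (907/999.6) = 2.894×10^4 km³ of water.
Total added water ≈ 2.894×10^13 m³ over 3.55×10^14 m² → Δh = 0.0815 m = 8.15 cm.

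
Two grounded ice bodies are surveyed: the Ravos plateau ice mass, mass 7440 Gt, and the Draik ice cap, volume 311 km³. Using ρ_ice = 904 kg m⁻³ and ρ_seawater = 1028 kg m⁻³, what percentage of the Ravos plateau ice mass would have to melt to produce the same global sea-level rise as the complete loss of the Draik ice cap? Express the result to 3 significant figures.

Equal sea-level rise means equal mass of meltwater, i.e. equal mass of ice lost.
Ice mass of Draik: 2.811×10^14 kg; ice mass of Ravos: 7.440×10^15 kg.
Fraction required = 2.811×10^14 / 7.440×10^15 = 0.0378 → 3.78 %.

≈ 3.78 %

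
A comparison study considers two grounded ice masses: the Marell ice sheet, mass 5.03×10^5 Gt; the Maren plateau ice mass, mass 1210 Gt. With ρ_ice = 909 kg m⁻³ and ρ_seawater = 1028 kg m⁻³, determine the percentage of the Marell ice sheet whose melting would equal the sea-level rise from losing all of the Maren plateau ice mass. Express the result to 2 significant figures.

Equal sea-level rise means equal mass of meltwater, i.e. equal mass of ice lost.
Ice mass of Maren: 1.210×10^15 kg; ice mass of Marell: 5.030×10^17 kg.
Fraction required = 1.210×10^15 / 5.030×10^17 = 2.41×10^-3 → 0.24 %.

≈ 0.24 %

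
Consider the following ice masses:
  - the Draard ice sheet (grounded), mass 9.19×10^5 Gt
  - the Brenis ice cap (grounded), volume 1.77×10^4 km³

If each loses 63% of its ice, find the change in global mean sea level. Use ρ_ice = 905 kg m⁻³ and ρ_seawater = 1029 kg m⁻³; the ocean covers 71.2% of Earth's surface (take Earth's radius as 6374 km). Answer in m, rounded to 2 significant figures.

≈ 1.6 m

Draard: 0.63 × 9.19×10^5 Gt = 5.790×10^17 kg; dividing by ρ_w = 1029 kg m⁻³ gives 5.627×10^14 m³ of water.
Brenis: 0.63 × 1.77×10^4 km³ × (905/1029) = 9807 km³ of water.
Total added water ≈ 5.725×10^14 m³ over 3.64×10^14 m² → Δh = 1.57 m.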